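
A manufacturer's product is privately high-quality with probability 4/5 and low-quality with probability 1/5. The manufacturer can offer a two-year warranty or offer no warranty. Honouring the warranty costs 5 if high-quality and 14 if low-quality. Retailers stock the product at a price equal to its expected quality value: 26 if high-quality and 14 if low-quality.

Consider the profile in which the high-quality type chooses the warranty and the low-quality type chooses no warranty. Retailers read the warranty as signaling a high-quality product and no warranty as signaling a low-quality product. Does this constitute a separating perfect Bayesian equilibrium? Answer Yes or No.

Yes

Under these beliefs, the warranty earns price 26 and no warranty earns price 14.
high-quality: the warranty nets 26 − 5 = 21; no warranty nets 14. high-quality prefers the warranty.
low-quality: the warranty nets 26 − 14 = 12; no warranty nets 14. low-quality prefers no warranty.
Neither type deviates, so the separating profile is an equilibrium.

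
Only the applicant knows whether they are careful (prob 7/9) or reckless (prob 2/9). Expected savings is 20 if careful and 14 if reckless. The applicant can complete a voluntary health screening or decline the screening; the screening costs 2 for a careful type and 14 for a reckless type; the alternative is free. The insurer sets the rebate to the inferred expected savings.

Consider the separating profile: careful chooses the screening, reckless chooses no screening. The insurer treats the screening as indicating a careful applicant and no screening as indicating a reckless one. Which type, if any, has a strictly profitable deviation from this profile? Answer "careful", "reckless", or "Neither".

Neither

The screening pays 20; no screening pays 14.
careful: assigned the screening, nets 20 − 2 = 18; deviating to no screening nets 14.
reckless: assigned no screening, nets 14; deviating to the screening nets 20 − 14 = 6.
Both types strictly prefer their assigned action; no profitable deviation.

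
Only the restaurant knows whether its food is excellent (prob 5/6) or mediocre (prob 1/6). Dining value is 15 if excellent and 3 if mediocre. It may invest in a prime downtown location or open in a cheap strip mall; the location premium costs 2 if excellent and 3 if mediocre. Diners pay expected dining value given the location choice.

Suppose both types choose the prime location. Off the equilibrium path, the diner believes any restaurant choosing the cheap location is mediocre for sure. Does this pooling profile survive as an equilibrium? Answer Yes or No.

On path, the diner holds the prior and pays 5/6·15 + 1/6·3 = 13. Off path (the cheap location), believing mediocre, it pays 3.
excellent: the prime location nets 13 − 2 = 11; the cheap location nets 3. excellent stays.
mediocre: the prime location nets 13 − 3 = 10; the cheap location nets 3. mediocre stays.
No type deviates, so pooling is sustained.

Yes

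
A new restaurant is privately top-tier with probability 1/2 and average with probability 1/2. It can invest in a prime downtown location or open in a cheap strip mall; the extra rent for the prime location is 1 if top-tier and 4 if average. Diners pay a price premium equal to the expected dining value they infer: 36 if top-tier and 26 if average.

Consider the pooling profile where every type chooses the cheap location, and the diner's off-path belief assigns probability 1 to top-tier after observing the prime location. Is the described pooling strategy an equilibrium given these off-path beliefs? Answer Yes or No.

On path, the diner holds the prior and pays 1/2·36 + 1/2·26 = 31. Off path (the prime location), believing top-tier, it pays 36.
top-tier: the cheap location nets 31; the prime location nets 36 − 1 = 35. top-tier would deviate.
average: the cheap location nets 31; the prime location nets 36 − 4 = 32. average would deviate.
A type deviates, so pooling fails.

No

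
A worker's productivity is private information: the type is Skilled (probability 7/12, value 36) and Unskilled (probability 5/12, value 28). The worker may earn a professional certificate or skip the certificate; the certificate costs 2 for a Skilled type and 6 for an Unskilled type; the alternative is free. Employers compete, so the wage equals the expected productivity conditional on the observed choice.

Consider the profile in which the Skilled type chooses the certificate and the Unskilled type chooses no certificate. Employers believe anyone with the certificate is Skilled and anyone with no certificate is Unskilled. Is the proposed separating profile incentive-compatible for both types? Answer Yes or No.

No

Under these beliefs, the certificate earns wage 36 and no certificate earns wage 28.
Skilled: the certificate nets 36 − 2 = 34; no certificate nets 28. Skilled prefers the certificate.
Unskilled: the certificate nets 36 − 6 = 30; no certificate nets 28. Unskilled would deviate to the certificate.
Unskilled has a profitable deviation, so the profile is not an equilibrium.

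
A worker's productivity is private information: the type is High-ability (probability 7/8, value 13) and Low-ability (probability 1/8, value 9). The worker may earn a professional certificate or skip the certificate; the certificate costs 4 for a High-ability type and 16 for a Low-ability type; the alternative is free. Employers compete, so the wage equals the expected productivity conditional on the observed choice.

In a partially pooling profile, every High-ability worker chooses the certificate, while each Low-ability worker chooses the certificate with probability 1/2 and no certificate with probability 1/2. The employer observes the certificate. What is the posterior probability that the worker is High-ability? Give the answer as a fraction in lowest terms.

14/15

P(the certificate) = (7/8)·1 + (1/8)·(1/2) = 15/16.
By Bayes' rule, P(High-ability | the certificate) = (7/8) / (15/16) = 14/15.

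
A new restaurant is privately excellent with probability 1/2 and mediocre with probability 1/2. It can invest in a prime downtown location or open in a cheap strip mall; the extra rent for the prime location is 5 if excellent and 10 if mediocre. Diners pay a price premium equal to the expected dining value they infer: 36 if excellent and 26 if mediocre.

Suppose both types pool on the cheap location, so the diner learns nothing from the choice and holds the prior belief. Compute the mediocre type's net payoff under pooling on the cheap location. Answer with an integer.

Pooled price premium = 1/2·36 + 1/2·26 = 31.
mediocre pays no cost for the cheap location, so net payoff = 31.

31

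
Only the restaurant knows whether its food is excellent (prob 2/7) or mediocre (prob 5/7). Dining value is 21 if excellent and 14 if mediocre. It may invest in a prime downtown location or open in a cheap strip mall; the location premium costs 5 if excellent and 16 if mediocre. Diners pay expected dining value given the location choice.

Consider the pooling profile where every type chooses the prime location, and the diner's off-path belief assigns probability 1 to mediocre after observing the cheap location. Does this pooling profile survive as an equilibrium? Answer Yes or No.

No

On path, the diner holds the prior and pays 2/7·21 + 5/7·14 = 16. Off path (the cheap location), believing mediocre, it pays 14.
excellent: the prime location nets 16 − 5 = 11; the cheap location nets 14. excellent would deviate.
mediocre: the prime location nets 16 − 16 = 0; the cheap location nets 14. mediocre would deviate.
A type deviates, so pooling fails.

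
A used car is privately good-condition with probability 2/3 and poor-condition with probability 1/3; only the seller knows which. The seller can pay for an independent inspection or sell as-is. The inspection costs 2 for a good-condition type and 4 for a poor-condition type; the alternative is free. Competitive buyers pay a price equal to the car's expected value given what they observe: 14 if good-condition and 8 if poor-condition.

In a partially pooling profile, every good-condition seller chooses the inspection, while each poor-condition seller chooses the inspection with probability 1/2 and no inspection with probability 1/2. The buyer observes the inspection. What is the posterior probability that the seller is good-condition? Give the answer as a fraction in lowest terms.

P(the inspection) = (2/3)·1 + (1/3)·(1/2) = 5/6.
By Bayes' rule, P(good-condition | the inspection) = (2/3) / (5/6) = 4/5.

4/5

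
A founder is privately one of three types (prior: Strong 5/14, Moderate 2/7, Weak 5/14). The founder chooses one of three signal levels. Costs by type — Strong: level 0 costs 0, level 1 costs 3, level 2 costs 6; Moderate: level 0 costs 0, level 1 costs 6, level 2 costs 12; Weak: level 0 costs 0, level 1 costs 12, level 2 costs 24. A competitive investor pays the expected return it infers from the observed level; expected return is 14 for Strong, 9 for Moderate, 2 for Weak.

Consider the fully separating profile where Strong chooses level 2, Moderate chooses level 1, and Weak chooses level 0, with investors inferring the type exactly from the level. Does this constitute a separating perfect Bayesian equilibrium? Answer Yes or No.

Yes

Separating valuations: level 2 → 14, level 1 → 9, level 0 → 2.
Strong (assigned level 2): level 0: 2 − 0 = 2; level 1: 9 − 3 = 6; level 2: 14 − 6 = 8. Strong stays.
Moderate (assigned level 1): level 0: 2 − 0 = 2; level 1: 9 − 6 = 3; level 2: 14 − 12 = 2. Moderate stays.
Weak (assigned level 0): level 0: 2 − 0 = 2; level 1: 9 − 12 = -3; level 2: 14 − 24 = -10. Weak stays.
Every type prefers its assigned level; separation holds.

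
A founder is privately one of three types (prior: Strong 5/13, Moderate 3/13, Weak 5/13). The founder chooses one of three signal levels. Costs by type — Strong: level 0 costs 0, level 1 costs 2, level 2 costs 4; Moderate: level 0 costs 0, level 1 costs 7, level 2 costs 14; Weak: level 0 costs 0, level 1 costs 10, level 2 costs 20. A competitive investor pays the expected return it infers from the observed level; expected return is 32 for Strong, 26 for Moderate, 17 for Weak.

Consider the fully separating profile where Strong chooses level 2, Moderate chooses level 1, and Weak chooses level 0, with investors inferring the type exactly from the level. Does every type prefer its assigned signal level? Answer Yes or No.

Separating valuations: level 2 → 32, level 1 → 26, level 0 → 17.
Strong (assigned level 2): level 0: 17 − 0 = 17; level 1: 26 − 2 = 24; level 2: 32 − 4 = 28. Strong stays.
Moderate (assigned level 1): level 0: 17 − 0 = 17; level 1: 26 − 7 = 19; level 2: 32 − 14 = 18. Moderate stays.
Weak (assigned level 0): level 0: 17 − 0 = 17; level 1: 26 − 10 = 16; level 2: 32 − 20 = 12. Weak stays.
Every type prefers its assigned level; separation holds.

Yes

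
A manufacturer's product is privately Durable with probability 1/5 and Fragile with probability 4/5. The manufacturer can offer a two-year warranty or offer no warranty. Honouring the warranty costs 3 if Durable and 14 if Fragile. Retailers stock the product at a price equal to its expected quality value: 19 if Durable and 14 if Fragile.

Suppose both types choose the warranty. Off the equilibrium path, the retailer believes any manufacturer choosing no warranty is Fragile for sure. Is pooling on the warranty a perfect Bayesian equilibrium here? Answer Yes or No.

On path, the retailer holds the prior and pays 1/5·19 + 4/5·14 = 15. Off path (no warranty), believing Fragile, it pays 14.
Durable: the warranty nets 15 − 3 = 12; no warranty nets 14. Durable would deviate.
Fragile: the warranty nets 15 − 14 = 1; no warranty nets 14. Fragile would deviate.
A type deviates, so pooling fails.

No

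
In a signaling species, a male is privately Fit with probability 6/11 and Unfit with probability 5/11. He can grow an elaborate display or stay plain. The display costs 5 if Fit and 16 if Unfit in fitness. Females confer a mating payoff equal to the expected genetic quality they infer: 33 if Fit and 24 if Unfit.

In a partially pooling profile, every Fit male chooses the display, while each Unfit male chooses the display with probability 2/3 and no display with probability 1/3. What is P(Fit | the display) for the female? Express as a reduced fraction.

P(the display) = (6/11)·1 + (5/11)·(2/3) = 28/33.
By Bayes' rule, P(Fit | the display) = (6/11) / (28/33) = 9/14.

9/14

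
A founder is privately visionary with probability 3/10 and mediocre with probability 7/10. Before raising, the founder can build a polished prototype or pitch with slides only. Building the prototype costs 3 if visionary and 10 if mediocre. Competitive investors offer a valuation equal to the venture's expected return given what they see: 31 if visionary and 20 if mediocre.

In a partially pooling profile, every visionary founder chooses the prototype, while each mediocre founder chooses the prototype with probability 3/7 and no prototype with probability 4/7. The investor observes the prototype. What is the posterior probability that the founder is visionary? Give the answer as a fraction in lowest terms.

1/2

P(the prototype) = (3/10)·1 + (7/10)·(3/7) = 3/5.
By Bayes' rule, P(visionary | the prototype) = (3/10) / (3/5) = 1/2.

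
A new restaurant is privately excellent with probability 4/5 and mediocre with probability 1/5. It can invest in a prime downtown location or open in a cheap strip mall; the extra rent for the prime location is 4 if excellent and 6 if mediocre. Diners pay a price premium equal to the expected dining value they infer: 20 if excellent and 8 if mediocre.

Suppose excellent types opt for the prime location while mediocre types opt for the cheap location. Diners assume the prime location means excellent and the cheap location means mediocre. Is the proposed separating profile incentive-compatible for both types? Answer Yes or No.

Under these beliefs, the prime location earns price premium 20 and the cheap location earns price premium 8.
excellent: the prime location nets 20 − 4 = 16; the cheap location nets 8. excellent prefers the prime location.
mediocre: the prime location nets 20 − 6 = 14; the cheap location nets 8. mediocre would deviate to the prime location.
mediocre has a profitable deviation, so the profile is not an equilibrium.

No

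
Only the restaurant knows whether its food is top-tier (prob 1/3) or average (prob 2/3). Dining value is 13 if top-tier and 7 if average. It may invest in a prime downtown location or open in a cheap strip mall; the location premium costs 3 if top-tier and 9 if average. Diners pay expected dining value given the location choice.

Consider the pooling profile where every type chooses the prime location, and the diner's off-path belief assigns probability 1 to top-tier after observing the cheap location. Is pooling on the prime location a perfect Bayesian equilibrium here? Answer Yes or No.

No

On path, the diner holds the prior and pays 1/3·13 + 2/3·7 = 9. Off path (the cheap location), believing top-tier, it pays 13.
top-tier: the prime location nets 9 − 3 = 6; the cheap location nets 13. top-tier would deviate.
average: the prime location nets 9 − 9 = 0; the cheap location nets 13. average would deviate.
A type deviates, so pooling fails.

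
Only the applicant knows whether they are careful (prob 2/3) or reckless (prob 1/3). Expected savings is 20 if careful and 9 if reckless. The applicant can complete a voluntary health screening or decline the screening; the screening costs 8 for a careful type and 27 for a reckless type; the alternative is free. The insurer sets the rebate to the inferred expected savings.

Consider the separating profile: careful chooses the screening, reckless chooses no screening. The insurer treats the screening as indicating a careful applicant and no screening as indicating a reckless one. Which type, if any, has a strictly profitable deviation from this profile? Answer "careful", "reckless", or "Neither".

Neither

The screening pays 20; no screening pays 9.
careful: assigned the screening, nets 20 − 8 = 12; deviating to no screening nets 9.
reckless: assigned no screening, nets 9; deviating to the screening nets 20 − 27 = -7.
Both types strictly prefer their assigned action; no profitable deviation.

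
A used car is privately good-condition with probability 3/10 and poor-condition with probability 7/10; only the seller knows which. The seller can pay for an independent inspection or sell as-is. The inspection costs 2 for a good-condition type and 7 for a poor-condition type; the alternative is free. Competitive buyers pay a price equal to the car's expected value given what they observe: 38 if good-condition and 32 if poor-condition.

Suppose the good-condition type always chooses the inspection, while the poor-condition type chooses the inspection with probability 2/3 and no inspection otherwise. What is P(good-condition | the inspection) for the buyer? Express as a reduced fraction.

9/23

P(the inspection) = (3/10)·1 + (7/10)·(2/3) = 23/30.
By Bayes' rule, P(good-condition | the inspection) = (3/10) / (23/30) = 9/23.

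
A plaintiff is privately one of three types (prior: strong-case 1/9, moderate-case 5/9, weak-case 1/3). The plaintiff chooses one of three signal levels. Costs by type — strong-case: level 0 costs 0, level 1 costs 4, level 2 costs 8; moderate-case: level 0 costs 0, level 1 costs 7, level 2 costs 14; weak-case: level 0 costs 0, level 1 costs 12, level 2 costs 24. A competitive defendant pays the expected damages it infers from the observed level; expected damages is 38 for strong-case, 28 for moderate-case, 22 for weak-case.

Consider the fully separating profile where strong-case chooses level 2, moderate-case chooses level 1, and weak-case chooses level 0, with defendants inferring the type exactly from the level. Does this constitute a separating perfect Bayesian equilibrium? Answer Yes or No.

Separating settlements: level 2 → 38, level 1 → 28, level 0 → 22.
strong-case (assigned level 2): level 0: 22 − 0 = 22; level 1: 28 − 4 = 24; level 2: 38 − 8 = 30. strong-case stays.
moderate-case (assigned level 1): level 0: 22 − 0 = 22; level 1: 28 − 7 = 21; level 2: 38 − 14 = 24. moderate-case prefers level 2.
weak-case (assigned level 0): level 0: 22 − 0 = 22; level 1: 28 − 12 = 16; level 2: 38 − 24 = 14. weak-case stays.
At least one type deviates; the separating profile fails.

No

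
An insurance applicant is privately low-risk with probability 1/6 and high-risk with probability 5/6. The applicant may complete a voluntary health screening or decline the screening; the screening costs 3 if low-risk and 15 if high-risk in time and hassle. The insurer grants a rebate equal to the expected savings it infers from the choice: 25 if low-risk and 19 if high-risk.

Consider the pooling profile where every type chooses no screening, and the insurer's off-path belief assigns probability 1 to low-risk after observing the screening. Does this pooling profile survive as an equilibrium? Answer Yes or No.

No

On path, the insurer holds the prior and pays 1/6·25 + 5/6·19 = 20. Off path (the screening), believing low-risk, it pays 25.
low-risk: no screening nets 20; the screening nets 25 − 3 = 22. low-risk would deviate.
high-risk: no screening nets 20; the screening nets 25 − 15 = 10. high-risk stays.
A type deviates, so pooling fails.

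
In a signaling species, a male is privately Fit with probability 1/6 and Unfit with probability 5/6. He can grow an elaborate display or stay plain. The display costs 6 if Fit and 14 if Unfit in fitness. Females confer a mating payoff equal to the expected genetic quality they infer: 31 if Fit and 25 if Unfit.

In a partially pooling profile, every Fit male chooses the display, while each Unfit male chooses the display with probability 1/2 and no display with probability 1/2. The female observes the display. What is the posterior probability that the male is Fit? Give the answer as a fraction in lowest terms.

2/7

P(the display) = (1/6)·1 + (5/6)·(1/2) = 7/12.
By Bayes' rule, P(Fit | the display) = (1/6) / (7/12) = 2/7.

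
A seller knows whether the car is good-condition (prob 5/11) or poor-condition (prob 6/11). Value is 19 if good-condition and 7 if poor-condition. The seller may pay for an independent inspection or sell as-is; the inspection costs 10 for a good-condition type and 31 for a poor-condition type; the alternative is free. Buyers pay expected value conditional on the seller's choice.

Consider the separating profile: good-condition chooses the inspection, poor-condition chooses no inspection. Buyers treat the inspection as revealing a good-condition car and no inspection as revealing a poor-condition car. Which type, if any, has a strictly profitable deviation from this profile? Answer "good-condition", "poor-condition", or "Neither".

Neither

The inspection pays 19; no inspection pays 7.
good-condition: assigned the inspection, nets 19 − 10 = 9; deviating to no inspection nets 7.
poor-condition: assigned no inspection, nets 7; deviating to the inspection nets 19 − 31 = -12.
Both types strictly prefer their assigned action; no profitable deviation.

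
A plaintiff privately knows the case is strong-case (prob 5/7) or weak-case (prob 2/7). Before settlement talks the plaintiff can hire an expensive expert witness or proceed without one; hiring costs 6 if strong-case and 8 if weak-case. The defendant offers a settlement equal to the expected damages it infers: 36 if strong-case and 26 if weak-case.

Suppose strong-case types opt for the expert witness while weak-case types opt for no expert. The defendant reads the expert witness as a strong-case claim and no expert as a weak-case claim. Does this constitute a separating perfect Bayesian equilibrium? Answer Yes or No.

Under these beliefs, the expert witness earns settlement 36 and no expert earns settlement 26.
strong-case: the expert witness nets 36 − 6 = 30; no expert nets 26. strong-case prefers the expert witness.
weak-case: the expert witness nets 36 − 8 = 28; no expert nets 26. weak-case would deviate to the expert witness.
weak-case has a profitable deviation, so the profile is not an equilibrium.

No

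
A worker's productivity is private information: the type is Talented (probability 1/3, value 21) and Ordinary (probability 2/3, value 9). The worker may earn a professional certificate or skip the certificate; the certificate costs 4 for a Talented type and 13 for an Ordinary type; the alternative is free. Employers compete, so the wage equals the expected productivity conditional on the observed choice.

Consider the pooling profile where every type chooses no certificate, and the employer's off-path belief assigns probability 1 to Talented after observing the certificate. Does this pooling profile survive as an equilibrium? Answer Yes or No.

No

On path, the employer holds the prior and pays 1/3·21 + 2/3·9 = 13. Off path (the certificate), believing Talented, it pays 21.
Talented: no certificate nets 13; the certificate nets 21 − 4 = 17. Talented would deviate.
Ordinary: no certificate nets 13; the certificate nets 21 − 13 = 8. Ordinary stays.
A type deviates, so pooling fails.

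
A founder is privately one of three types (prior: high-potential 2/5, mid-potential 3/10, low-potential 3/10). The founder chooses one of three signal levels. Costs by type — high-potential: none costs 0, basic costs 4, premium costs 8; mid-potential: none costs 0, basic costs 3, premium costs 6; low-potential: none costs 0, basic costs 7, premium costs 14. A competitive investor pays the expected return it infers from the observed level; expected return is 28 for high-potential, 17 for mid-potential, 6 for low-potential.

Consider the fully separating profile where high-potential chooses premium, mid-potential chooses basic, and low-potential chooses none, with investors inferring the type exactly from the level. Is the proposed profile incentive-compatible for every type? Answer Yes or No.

Separating valuations: premium → 28, basic → 17, none → 6.
high-potential (assigned premium): none: 6 − 0 = 6; basic: 17 − 4 = 13; premium: 28 − 8 = 20. high-potential stays.
mid-potential (assigned basic): none: 6 − 0 = 6; basic: 17 − 3 = 14; premium: 28 − 6 = 22. mid-potential prefers premium.
low-potential (assigned none): none: 6 − 0 = 6; basic: 17 − 7 = 10; premium: 28 − 14 = 14. low-potential prefers premium.
At least one type deviates; the separating profile fails.

No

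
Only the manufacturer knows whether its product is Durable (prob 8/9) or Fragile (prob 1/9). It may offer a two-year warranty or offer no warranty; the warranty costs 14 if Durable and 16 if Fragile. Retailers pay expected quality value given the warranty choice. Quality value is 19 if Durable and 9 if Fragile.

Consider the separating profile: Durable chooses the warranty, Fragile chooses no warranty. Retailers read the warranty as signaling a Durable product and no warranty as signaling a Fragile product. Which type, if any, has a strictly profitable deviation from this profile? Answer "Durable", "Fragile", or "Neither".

The warranty pays 19; no warranty pays 9.
Durable: assigned the warranty, nets 19 − 14 = 5; deviating to no warranty nets 9.
Fragile: assigned no warranty, nets 9; deviating to the warranty nets 19 − 16 = 3.
The Durable type gains 4 by deviating.

Durable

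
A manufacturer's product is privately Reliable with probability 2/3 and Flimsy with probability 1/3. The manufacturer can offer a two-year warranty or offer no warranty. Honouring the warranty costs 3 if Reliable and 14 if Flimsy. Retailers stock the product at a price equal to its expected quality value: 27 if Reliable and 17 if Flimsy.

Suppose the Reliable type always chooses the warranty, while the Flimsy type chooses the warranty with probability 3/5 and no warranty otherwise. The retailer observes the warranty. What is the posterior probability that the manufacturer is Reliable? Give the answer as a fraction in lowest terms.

P(the warranty) = (2/3)·1 + (1/3)·(3/5) = 13/15.
By Bayes' rule, P(Reliable | the warranty) = (2/3) / (13/15) = 10/13.

10/13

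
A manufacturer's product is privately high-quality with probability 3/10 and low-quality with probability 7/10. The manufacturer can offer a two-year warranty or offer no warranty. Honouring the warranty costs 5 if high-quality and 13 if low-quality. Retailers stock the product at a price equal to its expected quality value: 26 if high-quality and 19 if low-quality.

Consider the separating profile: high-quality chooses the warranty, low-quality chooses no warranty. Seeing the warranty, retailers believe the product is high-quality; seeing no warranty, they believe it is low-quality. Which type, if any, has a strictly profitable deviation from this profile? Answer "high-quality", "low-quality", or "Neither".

The warranty pays 26; no warranty pays 19.
high-quality: assigned the warranty, nets 26 − 5 = 21; deviating to no warranty nets 19.
low-quality: assigned no warranty, nets 19; deviating to the warranty nets 26 − 13 = 13.
Both types strictly prefer their assigned action; no profitable deviation.

Neither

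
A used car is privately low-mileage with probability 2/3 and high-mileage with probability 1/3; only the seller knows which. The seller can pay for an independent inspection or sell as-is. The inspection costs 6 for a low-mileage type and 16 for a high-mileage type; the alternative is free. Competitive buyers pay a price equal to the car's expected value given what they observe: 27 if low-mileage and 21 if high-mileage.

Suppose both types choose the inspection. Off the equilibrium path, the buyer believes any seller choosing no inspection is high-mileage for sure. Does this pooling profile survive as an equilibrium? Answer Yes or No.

No

On path, the buyer holds the prior and pays 2/3·27 + 1/3·21 = 25. Off path (no inspection), believing high-mileage, it pays 21.
low-mileage: the inspection nets 25 − 6 = 19; no inspection nets 21. low-mileage would deviate.
high-mileage: the inspection nets 25 − 16 = 9; no inspection nets 21. high-mileage would deviate.
A type deviates, so pooling fails.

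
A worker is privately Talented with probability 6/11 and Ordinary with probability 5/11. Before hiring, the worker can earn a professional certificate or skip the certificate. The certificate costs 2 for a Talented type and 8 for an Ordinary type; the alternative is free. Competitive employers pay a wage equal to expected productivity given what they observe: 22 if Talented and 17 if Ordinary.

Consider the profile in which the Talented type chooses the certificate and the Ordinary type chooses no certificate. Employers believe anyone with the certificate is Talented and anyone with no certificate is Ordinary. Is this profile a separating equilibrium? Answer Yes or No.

Under these beliefs, the certificate earns wage 22 and no certificate earns wage 17.
Talented: the certificate nets 22 − 2 = 20; no certificate nets 17. Talented prefers the certificate.
Ordinary: the certificate nets 22 − 8 = 14; no certificate nets 17. Ordinary prefers no certificate.
Neither type deviates, so the separating profile is an equilibrium.

Yes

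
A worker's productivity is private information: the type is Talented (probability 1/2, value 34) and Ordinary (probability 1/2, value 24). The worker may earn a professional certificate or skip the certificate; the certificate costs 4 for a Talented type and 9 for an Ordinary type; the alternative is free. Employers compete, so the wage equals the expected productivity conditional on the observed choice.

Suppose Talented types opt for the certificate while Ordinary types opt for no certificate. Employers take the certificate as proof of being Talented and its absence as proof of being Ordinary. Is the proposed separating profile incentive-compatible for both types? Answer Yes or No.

Under these beliefs, the certificate earns wage 34 and no certificate earns wage 24.
Talented: the certificate nets 34 − 4 = 30; no certificate nets 24. Talented prefers the certificate.
Ordinary: the certificate nets 34 − 9 = 25; no certificate nets 24. Ordinary would deviate to the certificate.
Ordinary has a profitable deviation, so the profile is not an equilibrium.

No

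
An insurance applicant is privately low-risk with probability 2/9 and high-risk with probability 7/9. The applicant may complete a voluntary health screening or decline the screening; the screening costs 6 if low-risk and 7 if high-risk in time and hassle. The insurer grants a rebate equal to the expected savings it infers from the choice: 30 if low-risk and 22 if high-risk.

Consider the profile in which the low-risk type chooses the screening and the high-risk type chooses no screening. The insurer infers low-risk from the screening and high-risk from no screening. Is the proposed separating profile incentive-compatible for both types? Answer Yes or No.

Under these beliefs, the screening earns rebate 30 and no screening earns rebate 22.
low-risk: the screening nets 30 − 6 = 24; no screening nets 22. low-risk prefers the screening.
high-risk: the screening nets 30 − 7 = 23; no screening nets 22. high-risk would deviate to the screening.
high-risk has a profitable deviation, so the profile is not an equilibrium.

No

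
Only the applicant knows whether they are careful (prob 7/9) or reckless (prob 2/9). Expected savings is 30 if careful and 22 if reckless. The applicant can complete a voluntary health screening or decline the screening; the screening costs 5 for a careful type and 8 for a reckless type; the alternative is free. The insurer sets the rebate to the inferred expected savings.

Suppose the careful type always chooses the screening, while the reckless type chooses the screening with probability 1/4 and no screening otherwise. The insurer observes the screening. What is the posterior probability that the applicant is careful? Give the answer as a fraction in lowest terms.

14/15

P(the screening) = (7/9)·1 + (2/9)·(1/4) = 5/6.
By Bayes' rule, P(careful | the screening) = (7/9) / (5/6) = 14/15.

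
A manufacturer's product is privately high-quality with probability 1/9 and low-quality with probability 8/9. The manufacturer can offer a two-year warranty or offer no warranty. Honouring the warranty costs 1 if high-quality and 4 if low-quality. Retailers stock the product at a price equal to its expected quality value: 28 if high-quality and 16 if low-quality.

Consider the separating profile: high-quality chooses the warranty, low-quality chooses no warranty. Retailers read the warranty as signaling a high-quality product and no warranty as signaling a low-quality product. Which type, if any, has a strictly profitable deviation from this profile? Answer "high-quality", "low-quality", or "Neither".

The warranty pays 28; no warranty pays 16.
high-quality: assigned the warranty, nets 28 − 1 = 27; deviating to no warranty nets 16.
low-quality: assigned no warranty, nets 16; deviating to the warranty nets 28 − 4 = 24.
The low-quality type gains 8 by deviating.

low-quality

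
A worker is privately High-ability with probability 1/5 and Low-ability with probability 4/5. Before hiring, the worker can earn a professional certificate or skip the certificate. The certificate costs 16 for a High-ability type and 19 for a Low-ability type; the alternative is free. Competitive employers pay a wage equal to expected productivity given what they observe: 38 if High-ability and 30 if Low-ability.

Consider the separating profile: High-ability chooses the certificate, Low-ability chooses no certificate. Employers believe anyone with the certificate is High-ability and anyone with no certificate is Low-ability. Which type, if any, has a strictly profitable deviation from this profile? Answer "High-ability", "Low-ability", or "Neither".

High-ability

The certificate pays 38; no certificate pays 30.
High-ability: assigned the certificate, nets 38 − 16 = 22; deviating to no certificate nets 30.
Low-ability: assigned no certificate, nets 30; deviating to the certificate nets 38 − 19 = 19.
The High-ability type gains 8 by deviating.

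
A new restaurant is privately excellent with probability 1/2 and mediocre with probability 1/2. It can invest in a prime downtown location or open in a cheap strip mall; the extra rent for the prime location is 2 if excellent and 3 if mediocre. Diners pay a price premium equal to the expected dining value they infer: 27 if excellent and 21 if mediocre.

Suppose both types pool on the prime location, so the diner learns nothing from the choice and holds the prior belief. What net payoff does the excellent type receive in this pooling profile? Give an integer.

Pooled price premium = 1/2·27 + 1/2·21 = 24.
excellent pays cost 2 for the prime location, so net payoff = 24 − 2 = 22.

22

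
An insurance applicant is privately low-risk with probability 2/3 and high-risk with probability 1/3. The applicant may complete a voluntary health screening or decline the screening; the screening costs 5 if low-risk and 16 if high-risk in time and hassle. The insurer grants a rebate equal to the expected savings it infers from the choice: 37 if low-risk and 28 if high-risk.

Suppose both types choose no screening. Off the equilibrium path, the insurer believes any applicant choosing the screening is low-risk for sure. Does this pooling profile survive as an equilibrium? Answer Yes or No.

On path, the insurer holds the prior and pays 2/3·37 + 1/3·28 = 34. Off path (the screening), believing low-risk, it pays 37.
low-risk: no screening nets 34; the screening nets 37 − 5 = 32. low-risk stays.
high-risk: no screening nets 34; the screening nets 37 − 16 = 21. high-risk stays.
No type deviates, so pooling is sustained.

Yes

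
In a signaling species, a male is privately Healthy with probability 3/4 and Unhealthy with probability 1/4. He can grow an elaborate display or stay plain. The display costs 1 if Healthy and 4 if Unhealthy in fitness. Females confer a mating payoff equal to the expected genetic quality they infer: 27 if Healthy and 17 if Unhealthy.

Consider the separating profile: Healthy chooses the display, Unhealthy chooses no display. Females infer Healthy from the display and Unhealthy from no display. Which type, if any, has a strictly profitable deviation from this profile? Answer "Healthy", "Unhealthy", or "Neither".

The display pays 27; no display pays 17.
Healthy: assigned the display, nets 27 − 1 = 26; deviating to no display nets 17.
Unhealthy: assigned no display, nets 17; deviating to the display nets 27 − 4 = 23.
The Unhealthy type gains 6 by deviating.

Unhealthy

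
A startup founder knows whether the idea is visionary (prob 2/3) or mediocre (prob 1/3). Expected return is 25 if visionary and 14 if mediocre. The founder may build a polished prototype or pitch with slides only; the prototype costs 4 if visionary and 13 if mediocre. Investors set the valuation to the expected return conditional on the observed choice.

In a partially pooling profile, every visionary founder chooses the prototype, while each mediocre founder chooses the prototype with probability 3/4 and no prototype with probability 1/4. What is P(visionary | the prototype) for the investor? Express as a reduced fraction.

8/11

P(the prototype) = (2/3)·1 + (1/3)·(3/4) = 11/12.
By Bayes' rule, P(visionary | the prototype) = (2/3) / (11/12) = 8/11.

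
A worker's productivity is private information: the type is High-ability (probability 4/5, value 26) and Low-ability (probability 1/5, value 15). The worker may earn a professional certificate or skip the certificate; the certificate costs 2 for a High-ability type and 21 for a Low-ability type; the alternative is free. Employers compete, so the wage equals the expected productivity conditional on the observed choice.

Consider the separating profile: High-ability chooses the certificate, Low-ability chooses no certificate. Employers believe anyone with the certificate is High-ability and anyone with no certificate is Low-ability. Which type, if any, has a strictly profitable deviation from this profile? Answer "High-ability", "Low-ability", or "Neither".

Neither

The certificate pays 26; no certificate pays 15.
High-ability: assigned the certificate, nets 26 − 2 = 24; deviating to no certificate nets 15.
Low-ability: assigned no certificate, nets 15; deviating to the certificate nets 26 − 21 = 5.
Both types strictly prefer their assigned action; no profitable deviation.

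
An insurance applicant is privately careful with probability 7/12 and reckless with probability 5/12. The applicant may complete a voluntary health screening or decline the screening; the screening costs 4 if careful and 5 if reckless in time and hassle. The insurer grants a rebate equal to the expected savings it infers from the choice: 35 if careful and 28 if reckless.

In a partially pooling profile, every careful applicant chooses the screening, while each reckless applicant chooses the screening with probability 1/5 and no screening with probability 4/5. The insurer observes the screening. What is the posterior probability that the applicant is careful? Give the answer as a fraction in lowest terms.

7/8

P(the screening) = (7/12)·1 + (5/12)·(1/5) = 2/3.
By Bayes' rule, P(careful | the screening) = (7/12) / (2/3) = 7/8.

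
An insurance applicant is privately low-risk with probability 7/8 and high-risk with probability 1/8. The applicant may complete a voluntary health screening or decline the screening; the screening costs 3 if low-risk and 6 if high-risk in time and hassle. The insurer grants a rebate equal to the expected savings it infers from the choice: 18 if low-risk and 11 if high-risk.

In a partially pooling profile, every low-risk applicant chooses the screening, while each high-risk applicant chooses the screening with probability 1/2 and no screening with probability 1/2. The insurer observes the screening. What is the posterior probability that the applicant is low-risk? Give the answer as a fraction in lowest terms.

14/15

P(the screening) = (7/8)·1 + (1/8)·(1/2) = 15/16.
By Bayes' rule, P(low-risk | the screening) = (7/8) / (15/16) = 14/15.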